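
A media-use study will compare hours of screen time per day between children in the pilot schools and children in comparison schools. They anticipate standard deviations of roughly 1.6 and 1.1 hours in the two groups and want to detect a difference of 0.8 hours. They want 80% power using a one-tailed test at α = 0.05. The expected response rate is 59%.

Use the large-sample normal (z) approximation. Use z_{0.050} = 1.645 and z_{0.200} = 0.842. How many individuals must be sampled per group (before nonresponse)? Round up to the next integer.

n = 62 per group

n = (z_α + z_β)² · (σ₁² + σ₂²) / δ²
  = (1.645 + 0.842)² · (1.6² + 1.1² = 3.77) / 0.8²
  = 6.1852 · 3.77 / 0.64
  = 36.43
Adjust for 59% response: 36.43 / 0.59 = 61.75.
Round up → n = 62 per group.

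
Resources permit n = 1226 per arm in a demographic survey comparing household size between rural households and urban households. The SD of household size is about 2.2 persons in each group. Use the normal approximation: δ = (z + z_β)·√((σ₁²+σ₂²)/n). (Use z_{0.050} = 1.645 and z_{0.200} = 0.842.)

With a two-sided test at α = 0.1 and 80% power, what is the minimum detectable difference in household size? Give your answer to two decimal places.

δ = (z_{α/2} + z_β) · √((σ₁²+σ₂²)/n)
  = (1.645 + 0.842) · √(9.68/1226)
  = 2.487 · √0.0079
  = 2.487 · 0.0889
  = 0.2210

Minimum detectable difference ≈ 0.22 persons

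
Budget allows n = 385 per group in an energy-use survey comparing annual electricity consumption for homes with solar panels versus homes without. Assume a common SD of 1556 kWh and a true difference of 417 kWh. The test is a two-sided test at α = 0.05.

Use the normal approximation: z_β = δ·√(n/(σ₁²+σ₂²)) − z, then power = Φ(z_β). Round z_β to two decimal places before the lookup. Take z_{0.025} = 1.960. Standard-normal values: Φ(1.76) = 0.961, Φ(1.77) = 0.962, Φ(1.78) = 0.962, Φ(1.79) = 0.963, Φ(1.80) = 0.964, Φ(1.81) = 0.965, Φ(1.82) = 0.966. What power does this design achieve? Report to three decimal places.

Power ≈ 0.961

z_β = δ·√(n/(σ₁²+σ₂²)) − z_{α/2}
    = 417 · √(385/4842272) − 1.960
    = 417 · 0.00892 − 1.960
    = 3.7183 − 1.960 = 1.7583 → 1.76
Power = Φ(1.76) = 0.961.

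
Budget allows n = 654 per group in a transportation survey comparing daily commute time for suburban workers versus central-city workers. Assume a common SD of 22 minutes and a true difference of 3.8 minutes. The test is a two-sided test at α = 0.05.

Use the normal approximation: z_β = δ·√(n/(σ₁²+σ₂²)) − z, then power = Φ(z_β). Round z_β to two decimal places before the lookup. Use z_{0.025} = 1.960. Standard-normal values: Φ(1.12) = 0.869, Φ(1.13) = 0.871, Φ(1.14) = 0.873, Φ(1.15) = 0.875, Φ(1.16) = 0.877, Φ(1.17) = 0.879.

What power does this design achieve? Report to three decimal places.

z_β = δ·√(n/(σ₁²+σ₂²)) − z_{α/2}
    = 3.8 · √(654/968) − 1.960
    = 3.8 · 0.82196 − 1.960
    = 3.1235 − 1.960 = 1.1635 → 1.16
Power = Φ(1.16) = 0.877.

Power ≈ 0.877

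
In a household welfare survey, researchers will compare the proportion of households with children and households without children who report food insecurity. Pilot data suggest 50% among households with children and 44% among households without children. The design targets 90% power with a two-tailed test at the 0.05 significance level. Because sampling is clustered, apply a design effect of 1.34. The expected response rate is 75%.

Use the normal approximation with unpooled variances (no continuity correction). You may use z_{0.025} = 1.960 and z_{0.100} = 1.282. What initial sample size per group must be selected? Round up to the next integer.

n = 2590 per group

n = (z_{α/2} + z_β)² · [p₁(1−p₁) + p₂(1−p₂)] / (p₁ − p₂)²
  = (1.960 + 1.282)² · (0.50·0.50 + 0.44·0.56) / (0.06)²
  = (3.242)² · (0.2500 + 0.2464) / 0.0036
  = 10.5106 · 0.4964 / 0.0036
  = 1449.29
Design effect: 1.34 × 1449.29 = 1942.05.
Adjust for 75% response: 1942.05 / 0.75 = 2589.40.
Round up → n = 2590 per group.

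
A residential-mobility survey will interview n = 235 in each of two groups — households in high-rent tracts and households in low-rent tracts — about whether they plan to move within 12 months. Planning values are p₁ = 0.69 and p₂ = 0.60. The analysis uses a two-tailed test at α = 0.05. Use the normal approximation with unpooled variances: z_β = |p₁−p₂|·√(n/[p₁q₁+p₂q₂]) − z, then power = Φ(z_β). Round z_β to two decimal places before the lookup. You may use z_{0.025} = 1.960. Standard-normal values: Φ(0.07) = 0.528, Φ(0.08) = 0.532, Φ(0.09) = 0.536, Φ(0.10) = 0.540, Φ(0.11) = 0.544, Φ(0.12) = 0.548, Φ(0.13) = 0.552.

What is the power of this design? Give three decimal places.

z_β = |p₁−p₂|·√(n/[p₁q₁+p₂q₂]) − z_{α/2}
    = 0.09 · √(235/0.4539) − 1.960
    = 0.09 · 22.7538 − 1.960
    = 2.0478 − 1.960 = 0.0878 → 0.09
Power = Φ(0.09) = 0.536.

Power ≈ 0.536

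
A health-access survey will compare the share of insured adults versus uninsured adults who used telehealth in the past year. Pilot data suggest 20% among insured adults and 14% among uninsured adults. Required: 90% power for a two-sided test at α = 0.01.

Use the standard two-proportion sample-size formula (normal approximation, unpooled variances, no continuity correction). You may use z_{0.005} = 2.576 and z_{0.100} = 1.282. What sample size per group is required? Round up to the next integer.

n = (z_{α/2} + z_β)² · [p₁(1−p₁) + p₂(1−p₂)] / (p₁ − p₂)²
  = (2.576 + 1.282)² · (0.20·0.80 + 0.14·0.86) / (0.06)²
  = (3.858)² · (0.1600 + 0.1204) / 0.0036
  = 14.8842 · 0.2804 / 0.0036
  = 1159.31
Round up → n = 1160 per group.

n = 1160 per group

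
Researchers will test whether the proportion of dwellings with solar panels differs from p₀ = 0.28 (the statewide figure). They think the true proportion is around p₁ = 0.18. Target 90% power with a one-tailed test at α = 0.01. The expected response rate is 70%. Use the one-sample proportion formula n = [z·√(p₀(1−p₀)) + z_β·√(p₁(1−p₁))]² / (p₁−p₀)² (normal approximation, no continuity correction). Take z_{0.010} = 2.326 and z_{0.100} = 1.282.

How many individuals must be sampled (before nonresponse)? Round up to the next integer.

n = 338

n = [z_α·√(p₀q₀) + z_β·√(p₁q₁)]² / (p₁ − p₀)²
  = [2.326·√(0.28·0.72) + 1.282·√(0.18·0.82)]² / (-0.10)²
  = [2.326·0.4490 + 1.282·0.3842]² / 0.0100
  = [1.5369]² / 0.0100
  = 236.21
Adjust for 70% response: 236.21 / 0.70 = 337.44.
Round up → n = 338.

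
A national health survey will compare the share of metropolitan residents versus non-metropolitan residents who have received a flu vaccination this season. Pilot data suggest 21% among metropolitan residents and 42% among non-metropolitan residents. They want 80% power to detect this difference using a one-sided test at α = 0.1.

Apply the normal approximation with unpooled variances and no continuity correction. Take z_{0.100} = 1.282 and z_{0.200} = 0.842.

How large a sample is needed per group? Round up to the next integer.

n = 42 per group

n = (z_α + z_β)² · [p₁(1−p₁) + p₂(1−p₂)] / (p₁ − p₂)²
  = (1.282 + 0.842)² · (0.21·0.79 + 0.42·0.58) / (-0.21)²
  = (2.124)² · (0.1659 + 0.2436) / 0.0441
  = 4.5114 · 0.4095 / 0.0441
  = 41.89
Round up → n = 42 per group.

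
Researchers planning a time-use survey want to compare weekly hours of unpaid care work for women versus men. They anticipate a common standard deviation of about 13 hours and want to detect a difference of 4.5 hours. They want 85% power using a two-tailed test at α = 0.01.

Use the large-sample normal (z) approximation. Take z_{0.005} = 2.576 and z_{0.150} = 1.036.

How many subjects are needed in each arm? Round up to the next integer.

n = (z_{α/2} + z_β)² · (σ₁² + σ₂²) / δ²
  = (2.576 + 1.036)² · (2·13² = 338) / 4.5²
  = 13.0465 · 338 / 20.25
  = 217.76
Round up → n = 218 per group.

n = 218 per group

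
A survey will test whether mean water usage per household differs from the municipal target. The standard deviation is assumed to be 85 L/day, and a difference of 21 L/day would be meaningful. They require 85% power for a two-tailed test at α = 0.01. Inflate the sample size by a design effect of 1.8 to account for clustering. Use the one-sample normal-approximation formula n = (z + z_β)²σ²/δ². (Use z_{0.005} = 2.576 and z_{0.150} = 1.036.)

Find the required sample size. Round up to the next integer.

n = (z_{α/2} + z_β)² · σ² / δ²
  = (2.576 + 1.036)² · 85² / 21²
  = 13.0465 · 7225 / 441
  = 213.74
Design effect: 1.8 × 213.74 = 384.74.
Round up → n = 385.

n = 385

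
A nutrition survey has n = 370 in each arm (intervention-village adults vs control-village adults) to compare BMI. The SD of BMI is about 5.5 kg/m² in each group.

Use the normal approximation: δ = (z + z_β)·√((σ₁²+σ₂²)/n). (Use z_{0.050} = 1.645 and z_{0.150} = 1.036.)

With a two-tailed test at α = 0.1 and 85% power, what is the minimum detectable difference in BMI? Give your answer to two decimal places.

Minimum detectable difference ≈ 1.08 kg/m²

δ = (z_{α/2} + z_β) · √((σ₁²+σ₂²)/n)
  = (1.645 + 1.036) · √(60.5/370)
  = 2.681 · √0.16351
  = 2.681 · 0.4044
  = 1.0841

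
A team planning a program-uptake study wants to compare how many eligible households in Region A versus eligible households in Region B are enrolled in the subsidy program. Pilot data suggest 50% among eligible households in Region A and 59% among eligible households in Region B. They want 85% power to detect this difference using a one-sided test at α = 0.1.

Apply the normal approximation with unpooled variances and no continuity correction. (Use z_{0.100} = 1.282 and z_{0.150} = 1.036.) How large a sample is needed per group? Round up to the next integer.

n = 327 per group

n = (z_α + z_β)² · [p₁(1−p₁) + p₂(1−p₂)] / (p₁ − p₂)²
  = (1.282 + 1.036)² · (0.50·0.50 + 0.59·0.41) / (-0.09)²
  = (2.318)² · (0.2500 + 0.2419) / 0.0081
  = 5.3731 · 0.4919 / 0.0081
  = 326.30
Round up → n = 327 per group.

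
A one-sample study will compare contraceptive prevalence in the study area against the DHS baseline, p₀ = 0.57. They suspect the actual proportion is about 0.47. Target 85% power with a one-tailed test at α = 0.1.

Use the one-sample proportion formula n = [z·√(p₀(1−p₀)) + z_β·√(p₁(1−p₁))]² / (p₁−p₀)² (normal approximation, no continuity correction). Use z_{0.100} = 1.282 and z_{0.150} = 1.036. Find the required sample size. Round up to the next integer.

n = [z_α·√(p₀q₀) + z_β·√(p₁q₁)]² / (p₁ − p₀)²
  = [1.282·√(0.57·0.43) + 1.036·√(0.47·0.53)]² / (-0.10)²
  = [1.282·0.4951 + 1.036·0.4991]² / 0.0100
  = [1.1518]² / 0.0100
  = 132.65
Round up → n = 133.

n = 133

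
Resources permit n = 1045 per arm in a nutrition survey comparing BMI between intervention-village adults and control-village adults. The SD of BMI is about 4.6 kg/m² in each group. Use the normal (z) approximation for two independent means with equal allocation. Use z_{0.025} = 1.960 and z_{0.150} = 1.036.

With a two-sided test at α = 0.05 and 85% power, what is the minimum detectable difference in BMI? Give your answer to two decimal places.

δ = (z_{α/2} + z_β) · √((σ₁²+σ₂²)/n)
  = (1.960 + 1.036) · √(42.32/1045)
  = 2.996 · √0.0405
  = 2.996 · 0.2012
  = 0.6029

Minimum detectable difference ≈ 0.60 kg/m²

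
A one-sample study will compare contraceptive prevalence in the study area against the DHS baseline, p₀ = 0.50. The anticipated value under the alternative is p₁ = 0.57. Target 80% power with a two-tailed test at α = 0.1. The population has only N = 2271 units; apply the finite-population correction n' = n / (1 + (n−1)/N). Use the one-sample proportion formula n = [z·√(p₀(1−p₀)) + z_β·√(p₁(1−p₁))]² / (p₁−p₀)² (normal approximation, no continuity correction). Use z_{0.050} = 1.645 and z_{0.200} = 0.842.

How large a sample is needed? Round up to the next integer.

n = 276

n = [z_{α/2}·√(p₀q₀) + z_β·√(p₁q₁)]² / (p₁ − p₀)²
  = [1.645·√(0.50·0.50) + 0.842·√(0.57·0.43)]² / (0.07)²
  = [1.645·0.5000 + 0.842·0.4951]² / 0.0049
  = [1.2394]² / 0.0049
  = 313.47
Finite-population correction (N = 2271): 313.47 / (1 + (313.47 − 1)/2271) = 275.56.
Round up → n = 276.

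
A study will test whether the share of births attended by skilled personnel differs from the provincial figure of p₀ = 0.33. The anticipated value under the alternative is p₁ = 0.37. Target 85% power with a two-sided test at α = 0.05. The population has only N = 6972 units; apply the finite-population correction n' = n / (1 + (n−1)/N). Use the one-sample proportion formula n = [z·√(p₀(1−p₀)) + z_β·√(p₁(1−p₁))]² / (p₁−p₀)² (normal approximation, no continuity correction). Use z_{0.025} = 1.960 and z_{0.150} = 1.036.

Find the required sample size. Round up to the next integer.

n = 1070

n = [z_{α/2}·√(p₀q₀) + z_β·√(p₁q₁)]² / (p₁ − p₀)²
  = [1.960·√(0.33·0.67) + 1.036·√(0.37·0.63)]² / (0.04)²
  = [1.960·0.4702 + 1.036·0.4828]² / 0.0016
  = [1.4218]² / 0.0016
  = 1263.45
Finite-population correction (N = 6972): 1263.45 / (1 + (1263.45 − 1)/6972) = 1069.75.
Round up → n = 1070.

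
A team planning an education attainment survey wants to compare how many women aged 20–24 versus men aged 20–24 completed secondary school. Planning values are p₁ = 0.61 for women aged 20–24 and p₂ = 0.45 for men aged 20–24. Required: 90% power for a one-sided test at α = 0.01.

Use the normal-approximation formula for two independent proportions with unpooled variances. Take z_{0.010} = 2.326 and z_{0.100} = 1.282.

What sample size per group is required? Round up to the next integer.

n = (z_α + z_β)² · [p₁(1−p₁) + p₂(1−p₂)] / (p₁ − p₂)²
  = (2.326 + 1.282)² · (0.61·0.39 + 0.45·0.55) / (0.16)²
  = (3.608)² · (0.2379 + 0.2475) / 0.0256
  = 13.0177 · 0.4854 / 0.0256
  = 246.83
Round up → n = 247 per group.

n = 247 per group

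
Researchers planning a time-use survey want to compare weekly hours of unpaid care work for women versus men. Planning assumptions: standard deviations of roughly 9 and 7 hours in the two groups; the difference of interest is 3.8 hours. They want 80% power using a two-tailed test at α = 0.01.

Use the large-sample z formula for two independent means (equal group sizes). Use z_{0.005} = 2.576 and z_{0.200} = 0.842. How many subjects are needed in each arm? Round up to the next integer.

n = 106 per group

n = (z_{α/2} + z_β)² · (σ₁² + σ₂²) / δ²
  = (2.576 + 0.842)² · (9² + 7² = 130) / 3.8²
  = 11.6827 · 130 / 14.44
  = 105.18
Round up → n = 106 per group.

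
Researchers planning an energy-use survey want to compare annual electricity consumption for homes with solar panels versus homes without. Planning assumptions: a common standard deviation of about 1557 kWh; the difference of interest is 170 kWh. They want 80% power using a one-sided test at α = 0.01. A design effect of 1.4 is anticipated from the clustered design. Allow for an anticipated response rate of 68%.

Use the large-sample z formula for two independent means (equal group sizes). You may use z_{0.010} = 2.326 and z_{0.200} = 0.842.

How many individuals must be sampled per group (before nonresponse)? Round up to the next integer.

n = 3467 per group

n = (z_α + z_β)² · (σ₁² + σ₂²) / δ²
  = (2.326 + 0.842)² · (2·1557² = 4848498) / 170²
  = 10.0362 · 4848498 / 28900
  = 1683.76
Design effect: 1.4 × 1683.76 = 2357.26.
Adjust for 68% response: 2357.26 / 0.68 = 3466.56.
Round up → n = 3467 per group.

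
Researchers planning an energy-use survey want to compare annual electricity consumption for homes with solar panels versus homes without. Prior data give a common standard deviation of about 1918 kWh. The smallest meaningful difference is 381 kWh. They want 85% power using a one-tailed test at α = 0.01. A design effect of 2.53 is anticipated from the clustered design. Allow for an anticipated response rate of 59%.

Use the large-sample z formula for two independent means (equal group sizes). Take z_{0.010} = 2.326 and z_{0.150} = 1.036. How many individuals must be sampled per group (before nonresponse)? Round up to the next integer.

n = 2457 per group

n = (z_α + z_β)² · (σ₁² + σ₂²) / δ²
  = (2.326 + 1.036)² · (2·1918² = 7357448) / 381²
  = 11.3030 · 7357448 / 145161
  = 572.89
Design effect: 2.53 × 572.89 = 1449.42.
Adjust for 59% response: 1449.42 / 0.59 = 2456.64.
Round up → n = 2457 per group.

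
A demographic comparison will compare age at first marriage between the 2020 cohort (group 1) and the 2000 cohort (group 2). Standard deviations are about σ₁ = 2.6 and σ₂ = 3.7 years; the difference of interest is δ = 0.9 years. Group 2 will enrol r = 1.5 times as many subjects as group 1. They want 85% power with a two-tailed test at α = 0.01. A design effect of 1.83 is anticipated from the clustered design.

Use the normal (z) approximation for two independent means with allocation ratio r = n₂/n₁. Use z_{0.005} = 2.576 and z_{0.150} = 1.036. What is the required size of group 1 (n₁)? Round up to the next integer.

n₁ = 469

n₁ = (z_{α/2} + z_β)² · (σ₁² + σ₂²/r) / δ²
   = (2.576 + 1.036)² · (2.6² + 3.7²/1.5) / 0.9²
   = 13.0465 · (6.76 + 9.1267) / 0.81
   = 13.0465 · 15.8867 / 0.81
   = 255.88
Design effect: 1.83 × 255.88 = 468.27.
Round up → n₁ = 469; n₂ = r·n₁ = 1.5 × 469 = 704.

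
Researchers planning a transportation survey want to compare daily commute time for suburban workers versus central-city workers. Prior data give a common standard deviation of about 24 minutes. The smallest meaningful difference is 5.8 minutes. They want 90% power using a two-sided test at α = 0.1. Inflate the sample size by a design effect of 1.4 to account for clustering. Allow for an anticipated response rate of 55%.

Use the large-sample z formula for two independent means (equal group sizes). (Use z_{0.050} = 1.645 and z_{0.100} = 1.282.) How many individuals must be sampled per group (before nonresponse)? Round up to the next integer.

n = 747 per group

n = (z_{α/2} + z_β)² · (σ₁² + σ₂²) / δ²
  = (1.645 + 1.282)² · (2·24² = 1152) / 5.8²
  = 8.5673 · 1152 / 33.64
  = 293.39
Design effect: 1.4 × 293.39 = 410.74.
Adjust for 55% response: 410.74 / 0.55 = 746.81.
Round up → n = 747 per group.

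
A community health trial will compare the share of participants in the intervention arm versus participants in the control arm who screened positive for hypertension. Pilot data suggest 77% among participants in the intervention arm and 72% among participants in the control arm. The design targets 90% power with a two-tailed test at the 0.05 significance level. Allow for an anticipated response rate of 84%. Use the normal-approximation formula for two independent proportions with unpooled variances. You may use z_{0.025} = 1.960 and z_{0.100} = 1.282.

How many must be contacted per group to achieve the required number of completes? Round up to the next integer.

n = 1896 per group

n = (z_{α/2} + z_β)² · [p₁(1−p₁) + p₂(1−p₂)] / (p₁ − p₂)²
  = (1.960 + 1.282)² · (0.77·0.23 + 0.72·0.28) / (0.05)²
  = (3.242)² · (0.1771 + 0.2016) / 0.0025
  = 10.5106 · 0.3787 / 0.0025
  = 1592.14
Adjust for 84% response: 1592.14 / 0.84 = 1895.41.
Round up → n = 1896 per group.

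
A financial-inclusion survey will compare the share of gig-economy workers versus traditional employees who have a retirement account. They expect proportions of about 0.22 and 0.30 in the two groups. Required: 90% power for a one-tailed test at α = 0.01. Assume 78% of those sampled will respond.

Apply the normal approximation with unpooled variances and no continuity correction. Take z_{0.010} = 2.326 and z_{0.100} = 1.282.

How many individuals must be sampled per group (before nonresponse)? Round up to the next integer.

n = 996 per group

n = (z_α + z_β)² · [p₁(1−p₁) + p₂(1−p₂)] / (p₁ − p₂)²
  = (2.326 + 1.282)² · (0.22·0.78 + 0.30·0.70) / (-0.08)²
  = (3.608)² · (0.1716 + 0.2100) / 0.0064
  = 13.0177 · 0.3816 / 0.0064
  = 776.18
Adjust for 78% response: 776.18 / 0.78 = 995.10.
Round up → n = 996 per group.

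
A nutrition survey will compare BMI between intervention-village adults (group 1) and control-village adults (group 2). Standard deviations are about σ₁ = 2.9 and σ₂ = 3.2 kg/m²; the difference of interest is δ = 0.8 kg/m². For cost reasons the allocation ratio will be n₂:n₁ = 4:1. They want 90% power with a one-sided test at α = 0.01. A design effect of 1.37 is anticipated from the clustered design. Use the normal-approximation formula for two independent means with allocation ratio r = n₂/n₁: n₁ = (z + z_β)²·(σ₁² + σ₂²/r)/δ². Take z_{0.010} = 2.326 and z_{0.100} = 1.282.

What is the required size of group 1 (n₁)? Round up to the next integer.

n₁ = 306

n₁ = (z_α + z_β)² · (σ₁² + σ₂²/r) / δ²
   = (2.326 + 1.282)² · (2.9² + 3.2²/4) / 0.8²
   = 13.0177 · (8.41 + 2.56) / 0.64
   = 13.0177 · 10.97 / 0.64
   = 223.13
Design effect: 1.37 × 223.13 = 305.69.
Round up → n₁ = 306; n₂ = r·n₁ = 4 × 306 = 1224.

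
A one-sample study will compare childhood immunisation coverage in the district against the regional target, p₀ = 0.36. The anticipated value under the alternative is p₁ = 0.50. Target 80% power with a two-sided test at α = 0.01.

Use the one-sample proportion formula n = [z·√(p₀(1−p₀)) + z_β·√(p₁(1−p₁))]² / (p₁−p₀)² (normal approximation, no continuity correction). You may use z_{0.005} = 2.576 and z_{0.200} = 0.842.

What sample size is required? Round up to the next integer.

n = 141

n = [z_{α/2}·√(p₀q₀) + z_β·√(p₁q₁)]² / (p₁ − p₀)²
  = [2.576·√(0.36·0.64) + 0.842·√(0.50·0.50)]² / (0.14)²
  = [2.576·0.4800 + 0.842·0.5000]² / 0.0196
  = [1.6575]² / 0.0196
  = 140.17
Round up → n = 141.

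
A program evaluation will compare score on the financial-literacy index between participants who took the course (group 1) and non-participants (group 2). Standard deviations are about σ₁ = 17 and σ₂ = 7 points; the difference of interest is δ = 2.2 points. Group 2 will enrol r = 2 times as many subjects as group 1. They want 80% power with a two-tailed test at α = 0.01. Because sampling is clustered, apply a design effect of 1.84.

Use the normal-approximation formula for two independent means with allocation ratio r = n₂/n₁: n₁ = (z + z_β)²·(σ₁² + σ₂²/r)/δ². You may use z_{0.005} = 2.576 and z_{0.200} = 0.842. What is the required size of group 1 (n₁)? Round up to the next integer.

n₁ = (z_{α/2} + z_β)² · (σ₁² + σ₂²/r) / δ²
   = (2.576 + 0.842)² · (17² + 7²/2) / 2.2²
   = 11.6827 · (289 + 24.5) / 4.84
   = 11.6827 · 313.5 / 4.84
   = 756.72
Design effect: 1.84 × 756.72 = 1392.37.
Round up → n₁ = 1393; n₂ = r·n₁ = 2 × 1393 = 2786.

n₁ = 1393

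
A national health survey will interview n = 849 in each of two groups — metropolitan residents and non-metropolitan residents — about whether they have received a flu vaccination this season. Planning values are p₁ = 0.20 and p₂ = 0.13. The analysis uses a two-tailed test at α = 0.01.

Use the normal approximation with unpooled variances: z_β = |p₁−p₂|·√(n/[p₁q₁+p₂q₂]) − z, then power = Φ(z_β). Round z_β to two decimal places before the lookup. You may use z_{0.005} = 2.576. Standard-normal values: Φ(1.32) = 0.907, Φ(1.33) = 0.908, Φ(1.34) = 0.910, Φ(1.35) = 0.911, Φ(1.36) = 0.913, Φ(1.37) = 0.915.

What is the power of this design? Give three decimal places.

Power ≈ 0.908

z_β = |p₁−p₂|·√(n/[p₁q₁+p₂q₂]) − z_{α/2}
    = 0.07 · √(849/0.2731) − 2.576
    = 0.07 · 55.7562 − 2.576
    = 3.9029 − 2.576 = 1.3269 → 1.33
Power = Φ(1.33) = 0.908.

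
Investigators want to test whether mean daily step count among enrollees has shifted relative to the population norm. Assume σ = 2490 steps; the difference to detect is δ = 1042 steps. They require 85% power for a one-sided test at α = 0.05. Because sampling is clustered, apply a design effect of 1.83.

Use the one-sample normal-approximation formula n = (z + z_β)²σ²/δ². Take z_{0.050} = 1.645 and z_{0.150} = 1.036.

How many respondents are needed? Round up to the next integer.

n = 76

n = (z_α + z_β)² · σ² / δ²
  = (1.645 + 1.036)² · 2490² / 1042²
  = 7.1878 · 6200100 / 1085764
  = 41.04
Design effect: 1.83 × 41.04 = 75.11.
Round up → n = 76.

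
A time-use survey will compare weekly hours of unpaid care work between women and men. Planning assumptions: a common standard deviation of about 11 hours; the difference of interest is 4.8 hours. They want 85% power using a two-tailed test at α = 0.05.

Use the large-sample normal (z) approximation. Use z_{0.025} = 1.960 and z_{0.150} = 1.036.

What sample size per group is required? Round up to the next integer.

n = 95 per group

n = (z_{α/2} + z_β)² · (σ₁² + σ₂²) / δ²
  = (1.960 + 1.036)² · (2·11² = 242) / 4.8²
  = 8.9760 · 242 / 23.04
  = 94.28
Round up → n = 95 per group.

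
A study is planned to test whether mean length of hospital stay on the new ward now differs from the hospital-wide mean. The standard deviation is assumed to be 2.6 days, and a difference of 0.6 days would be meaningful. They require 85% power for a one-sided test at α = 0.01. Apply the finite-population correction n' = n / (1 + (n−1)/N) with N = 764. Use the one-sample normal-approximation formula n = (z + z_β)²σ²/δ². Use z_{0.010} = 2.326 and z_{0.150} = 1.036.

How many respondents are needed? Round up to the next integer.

n = 167

n = (z_α + z_β)² · σ² / δ²
  = (2.326 + 1.036)² · 2.6² / 0.6²
  = 11.3030 · 6.76 / 0.36
  = 212.25
Finite-population correction (N = 764): 212.25 / (1 + (212.25 − 1)/764) = 166.27.
Round up → n = 167.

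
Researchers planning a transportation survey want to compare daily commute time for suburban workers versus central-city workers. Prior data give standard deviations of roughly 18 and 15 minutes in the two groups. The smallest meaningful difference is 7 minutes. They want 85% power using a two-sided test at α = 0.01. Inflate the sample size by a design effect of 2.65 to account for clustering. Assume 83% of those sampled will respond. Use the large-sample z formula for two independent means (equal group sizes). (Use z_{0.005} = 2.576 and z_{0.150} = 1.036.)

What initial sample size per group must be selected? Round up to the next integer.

n = (z_{α/2} + z_β)² · (σ₁² + σ₂²) / δ²
  = (2.576 + 1.036)² · (18² + 15² = 549) / 7²
  = 13.0465 · 549 / 49
  = 146.17
Design effect: 2.65 × 146.17 = 387.36.
Adjust for 83% response: 387.36 / 0.83 = 466.70.
Round up → n = 467 per group.

n = 467 per group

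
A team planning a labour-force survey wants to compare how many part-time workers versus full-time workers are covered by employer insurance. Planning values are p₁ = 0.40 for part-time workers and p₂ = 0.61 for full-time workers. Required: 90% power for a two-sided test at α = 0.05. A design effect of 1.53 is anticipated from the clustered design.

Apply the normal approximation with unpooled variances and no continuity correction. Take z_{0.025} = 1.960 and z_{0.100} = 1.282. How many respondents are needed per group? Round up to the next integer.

n = (z_{α/2} + z_β)² · [p₁(1−p₁) + p₂(1−p₂)] / (p₁ − p₂)²
  = (1.960 + 1.282)² · (0.40·0.60 + 0.61·0.39) / (-0.21)²
  = (3.242)² · (0.2400 + 0.2379) / 0.0441
  = 10.5106 · 0.4779 / 0.0441
  = 113.90
Design effect: 1.53 × 113.90 = 174.27.
Round up → n = 175 per group.

n = 175 per group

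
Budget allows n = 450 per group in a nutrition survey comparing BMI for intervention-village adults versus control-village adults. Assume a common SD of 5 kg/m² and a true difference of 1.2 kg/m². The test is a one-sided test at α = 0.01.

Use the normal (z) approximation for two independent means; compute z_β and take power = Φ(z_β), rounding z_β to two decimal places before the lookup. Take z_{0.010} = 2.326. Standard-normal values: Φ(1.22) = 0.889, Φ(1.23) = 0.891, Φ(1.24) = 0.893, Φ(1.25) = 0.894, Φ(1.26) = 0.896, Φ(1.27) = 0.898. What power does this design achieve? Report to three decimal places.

Power ≈ 0.898

z_β = δ·√(n/(σ₁²+σ₂²)) − z_α
    = 1.2 · √(450/50) − 2.326
    = 1.2 · 3.00000 − 2.326
    = 3.6000 − 2.326 = 1.2740 → 1.27
Power = Φ(1.27) = 0.898.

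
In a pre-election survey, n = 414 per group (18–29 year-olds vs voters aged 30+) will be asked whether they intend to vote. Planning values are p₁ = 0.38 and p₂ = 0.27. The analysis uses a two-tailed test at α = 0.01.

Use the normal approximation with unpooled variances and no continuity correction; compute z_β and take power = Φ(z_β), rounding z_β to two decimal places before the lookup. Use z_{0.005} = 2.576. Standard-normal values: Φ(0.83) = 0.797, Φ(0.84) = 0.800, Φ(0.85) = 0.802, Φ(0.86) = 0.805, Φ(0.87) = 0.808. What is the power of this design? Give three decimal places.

Power ≈ 0.797

z_β = |p₁−p₂|·√(n/[p₁q₁+p₂q₂]) − z_{α/2}
    = 0.11 · √(414/0.4327) − 2.576
    = 0.11 · 30.9319 − 2.576
    = 3.4025 − 2.576 = 0.8265 → 0.83
Power = Φ(0.83) = 0.797.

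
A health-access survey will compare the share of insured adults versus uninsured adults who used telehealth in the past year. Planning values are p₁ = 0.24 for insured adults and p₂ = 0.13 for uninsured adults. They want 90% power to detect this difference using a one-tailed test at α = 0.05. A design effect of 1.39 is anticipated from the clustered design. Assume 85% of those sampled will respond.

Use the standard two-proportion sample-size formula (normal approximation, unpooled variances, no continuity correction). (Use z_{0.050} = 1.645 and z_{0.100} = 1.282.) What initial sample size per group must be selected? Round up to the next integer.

n = (z_α + z_β)² · [p₁(1−p₁) + p₂(1−p₂)] / (p₁ − p₂)²
  = (1.645 + 1.282)² · (0.24·0.76 + 0.13·0.87) / (0.11)²
  = (2.927)² · (0.1824 + 0.1131) / 0.0121
  = 8.5673 · 0.2955 / 0.0121
  = 209.23
Design effect: 1.39 × 209.23 = 290.83.
Adjust for 85% response: 290.83 / 0.85 = 342.15.
Round up → n = 343 per group.

n = 343 per group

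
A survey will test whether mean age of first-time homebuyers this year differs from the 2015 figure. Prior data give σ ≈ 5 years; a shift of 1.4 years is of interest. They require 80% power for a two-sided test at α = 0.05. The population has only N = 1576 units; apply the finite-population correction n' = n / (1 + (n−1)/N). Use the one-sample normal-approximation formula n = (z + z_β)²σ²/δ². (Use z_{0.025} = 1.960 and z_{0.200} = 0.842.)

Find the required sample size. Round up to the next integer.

n = 95

n = (z_{α/2} + z_β)² · σ² / δ²
  = (1.960 + 0.842)² · 5² / 1.4²
  = 7.8512 · 25 / 1.96
  = 100.14
Finite-population correction (N = 1576): 100.14 / (1 + (100.14 − 1)/1576) = 94.22.
Round up → n = 95.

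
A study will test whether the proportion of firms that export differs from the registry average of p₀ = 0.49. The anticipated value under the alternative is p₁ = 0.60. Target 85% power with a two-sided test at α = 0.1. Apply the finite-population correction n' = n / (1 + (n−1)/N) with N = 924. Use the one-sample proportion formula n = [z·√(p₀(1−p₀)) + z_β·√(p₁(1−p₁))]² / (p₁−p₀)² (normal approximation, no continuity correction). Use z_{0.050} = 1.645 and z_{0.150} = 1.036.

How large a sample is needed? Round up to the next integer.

n = [z_{α/2}·√(p₀q₀) + z_β·√(p₁q₁)]² / (p₁ − p₀)²
  = [1.645·√(0.49·0.51) + 1.036·√(0.60·0.40)]² / (0.11)²
  = [1.645·0.4999 + 1.036·0.4899]² / 0.0121
  = [1.3299]² / 0.0121
  = 146.16
Finite-population correction (N = 924): 146.16 / (1 + (146.16 − 1)/924) = 126.32.
Round up → n = 127.

n = 127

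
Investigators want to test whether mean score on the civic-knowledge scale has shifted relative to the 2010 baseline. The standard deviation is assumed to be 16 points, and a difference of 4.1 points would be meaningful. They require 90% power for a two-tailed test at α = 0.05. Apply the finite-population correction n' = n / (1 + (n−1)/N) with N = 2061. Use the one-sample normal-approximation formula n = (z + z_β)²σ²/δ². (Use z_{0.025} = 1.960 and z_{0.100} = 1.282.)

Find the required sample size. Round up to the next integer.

n = (z_{α/2} + z_β)² · σ² / δ²
  = (1.960 + 1.282)² · 16² / 4.1²
  = 10.5106 · 256 / 16.81
  = 160.07
Finite-population correction (N = 2061): 160.07 / (1 + (160.07 − 1)/2061) = 148.60.
Round up → n = 149.

n = 149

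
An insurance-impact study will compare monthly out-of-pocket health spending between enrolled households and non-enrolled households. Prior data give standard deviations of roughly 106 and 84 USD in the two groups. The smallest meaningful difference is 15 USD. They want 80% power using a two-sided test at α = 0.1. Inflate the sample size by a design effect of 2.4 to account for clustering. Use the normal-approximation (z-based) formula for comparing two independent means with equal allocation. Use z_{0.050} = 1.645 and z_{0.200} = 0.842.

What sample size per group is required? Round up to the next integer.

n = (z_{α/2} + z_β)² · (σ₁² + σ₂²) / δ²
  = (1.645 + 0.842)² · (106² + 84² = 18292) / 15²
  = 6.1852 · 18292 / 225
  = 502.84
Design effect: 2.4 × 502.84 = 1206.82.
Round up → n = 1207 per group.

n = 1207 per group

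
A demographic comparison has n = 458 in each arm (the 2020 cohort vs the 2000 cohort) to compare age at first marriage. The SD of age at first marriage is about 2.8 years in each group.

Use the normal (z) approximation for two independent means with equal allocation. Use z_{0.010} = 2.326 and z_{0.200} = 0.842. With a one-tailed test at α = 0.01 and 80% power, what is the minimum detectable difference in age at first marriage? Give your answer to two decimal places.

δ = (z_α + z_β) · √((σ₁²+σ₂²)/n)
  = (2.326 + 0.842) · √(15.68/458)
  = 3.168 · √0.03424
  = 3.168 · 0.1850
  = 0.5862

Minimum detectable difference ≈ 0.59 years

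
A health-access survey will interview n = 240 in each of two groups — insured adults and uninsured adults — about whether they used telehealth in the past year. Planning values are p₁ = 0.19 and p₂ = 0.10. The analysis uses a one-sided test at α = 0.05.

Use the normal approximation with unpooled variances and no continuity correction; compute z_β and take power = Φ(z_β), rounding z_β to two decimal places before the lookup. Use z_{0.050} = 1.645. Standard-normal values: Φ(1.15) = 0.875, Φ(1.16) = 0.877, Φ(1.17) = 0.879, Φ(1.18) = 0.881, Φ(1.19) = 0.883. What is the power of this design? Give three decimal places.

Power ≈ 0.881

z_β = |p₁−p₂|·√(n/[p₁q₁+p₂q₂]) − z_α
    = 0.09 · √(240/0.2439) − 1.645
    = 0.09 · 31.3689 − 1.645
    = 2.8232 − 1.645 = 1.1782 → 1.18
Power = Φ(1.18) = 0.881.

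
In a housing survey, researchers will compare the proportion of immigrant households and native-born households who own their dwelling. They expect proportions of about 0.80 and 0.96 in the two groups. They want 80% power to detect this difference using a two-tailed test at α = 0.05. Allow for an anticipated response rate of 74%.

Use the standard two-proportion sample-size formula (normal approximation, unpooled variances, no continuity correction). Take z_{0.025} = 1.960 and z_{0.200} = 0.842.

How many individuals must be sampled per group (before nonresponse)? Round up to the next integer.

n = 83 per group

n = (z_{α/2} + z_β)² · [p₁(1−p₁) + p₂(1−p₂)] / (p₁ − p₂)²
  = (1.960 + 0.842)² · (0.80·0.20 + 0.96·0.04) / (-0.16)²
  = (2.802)² · (0.1600 + 0.0384) / 0.0256
  = 7.8512 · 0.1984 / 0.0256
  = 60.85
Adjust for 74% response: 60.85 / 0.74 = 82.23.
Round up → n = 83 per group.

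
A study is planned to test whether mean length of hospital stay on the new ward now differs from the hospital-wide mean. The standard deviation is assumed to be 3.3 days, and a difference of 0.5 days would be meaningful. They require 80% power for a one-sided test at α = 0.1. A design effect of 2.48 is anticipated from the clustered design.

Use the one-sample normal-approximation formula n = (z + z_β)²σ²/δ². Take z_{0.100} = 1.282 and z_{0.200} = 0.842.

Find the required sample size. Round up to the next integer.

n = (z_α + z_β)² · σ² / δ²
  = (1.282 + 0.842)² · 3.3² / 0.5²
  = 4.5114 · 10.89 / 0.25
  = 196.52
Design effect: 2.48 × 196.52 = 487.36.
Round up → n = 488.

n = 488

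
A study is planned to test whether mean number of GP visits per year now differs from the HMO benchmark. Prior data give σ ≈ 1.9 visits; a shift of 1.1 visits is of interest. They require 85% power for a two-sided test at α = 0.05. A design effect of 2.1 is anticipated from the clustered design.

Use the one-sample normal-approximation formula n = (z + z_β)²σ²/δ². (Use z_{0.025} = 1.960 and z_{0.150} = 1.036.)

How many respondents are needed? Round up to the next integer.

n = 57

n = (z_{α/2} + z_β)² · σ² / δ²
  = (1.960 + 1.036)² · 1.9² / 1.1²
  = 8.9760 · 3.61 / 1.21
  = 26.78
Design effect: 2.1 × 26.78 = 56.24.
Round up → n = 57.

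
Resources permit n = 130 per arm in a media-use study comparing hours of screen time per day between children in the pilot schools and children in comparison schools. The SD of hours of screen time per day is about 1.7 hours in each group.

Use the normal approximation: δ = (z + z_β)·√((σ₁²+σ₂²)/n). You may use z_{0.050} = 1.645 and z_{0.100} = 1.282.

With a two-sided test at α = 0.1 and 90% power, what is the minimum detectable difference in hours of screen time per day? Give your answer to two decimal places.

δ = (z_{α/2} + z_β) · √((σ₁²+σ₂²)/n)
  = (1.645 + 1.282) · √(5.78/130)
  = 2.927 · √0.04446
  = 2.927 · 0.2109
  = 0.6172

Minimum detectable difference ≈ 0.62 hours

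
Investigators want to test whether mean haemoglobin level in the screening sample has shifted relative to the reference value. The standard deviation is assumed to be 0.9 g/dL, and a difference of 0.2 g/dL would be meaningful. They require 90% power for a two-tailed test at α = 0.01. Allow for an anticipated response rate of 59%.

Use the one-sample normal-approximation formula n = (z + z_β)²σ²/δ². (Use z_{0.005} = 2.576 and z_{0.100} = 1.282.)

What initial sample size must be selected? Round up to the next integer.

n = 511

n = (z_{α/2} + z_β)² · σ² / δ²
  = (2.576 + 1.282)² · 0.9² / 0.2²
  = 14.8842 · 0.81 / 0.04
  = 301.40
Adjust for 59% response: 301.40 / 0.59 = 510.85.
Round up → n = 511.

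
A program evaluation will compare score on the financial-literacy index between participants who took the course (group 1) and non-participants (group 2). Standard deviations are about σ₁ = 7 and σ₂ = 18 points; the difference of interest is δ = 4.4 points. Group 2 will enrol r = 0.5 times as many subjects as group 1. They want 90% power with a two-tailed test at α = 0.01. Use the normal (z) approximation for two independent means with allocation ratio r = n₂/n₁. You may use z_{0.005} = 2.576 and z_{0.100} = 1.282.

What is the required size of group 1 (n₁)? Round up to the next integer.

n₁ = 536

n₁ = (z_{α/2} + z_β)² · (σ₁² + σ₂²/r) / δ²
   = (2.576 + 1.282)² · (7² + 18²/0.5) / 4.4²
   = 14.8842 · (49 + 648) / 19.36
   = 14.8842 · 697 / 19.36
   = 535.86
Round up → n₁ = 536; n₂ = r·n₁ = 0.5 × 536 = 268.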